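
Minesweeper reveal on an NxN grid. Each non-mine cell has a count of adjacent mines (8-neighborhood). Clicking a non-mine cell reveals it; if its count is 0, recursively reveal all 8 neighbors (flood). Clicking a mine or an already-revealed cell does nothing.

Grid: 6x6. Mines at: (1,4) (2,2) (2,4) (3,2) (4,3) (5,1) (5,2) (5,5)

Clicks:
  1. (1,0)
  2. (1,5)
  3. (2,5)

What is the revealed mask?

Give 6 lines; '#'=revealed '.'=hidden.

Answer: ####..
####.#
##...#
##....
##....
......

Derivation:
Click 1 (1,0) count=0: revealed 14 new [(0,0) (0,1) (0,2) (0,3) (1,0) (1,1) (1,2) (1,3) (2,0) (2,1) (3,0) (3,1) (4,0) (4,1)] -> total=14
Click 2 (1,5) count=2: revealed 1 new [(1,5)] -> total=15
Click 3 (2,5) count=2: revealed 1 new [(2,5)] -> total=16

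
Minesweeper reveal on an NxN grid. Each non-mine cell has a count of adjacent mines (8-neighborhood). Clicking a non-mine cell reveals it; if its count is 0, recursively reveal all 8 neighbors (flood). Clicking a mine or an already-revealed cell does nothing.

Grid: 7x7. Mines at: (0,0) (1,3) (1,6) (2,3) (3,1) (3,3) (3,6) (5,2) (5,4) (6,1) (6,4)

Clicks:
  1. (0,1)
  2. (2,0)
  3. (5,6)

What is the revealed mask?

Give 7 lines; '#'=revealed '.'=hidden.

Click 1 (0,1) count=1: revealed 1 new [(0,1)] -> total=1
Click 2 (2,0) count=1: revealed 1 new [(2,0)] -> total=2
Click 3 (5,6) count=0: revealed 6 new [(4,5) (4,6) (5,5) (5,6) (6,5) (6,6)] -> total=8

Answer: .#.....
.......
#......
.......
.....##
.....##
.....##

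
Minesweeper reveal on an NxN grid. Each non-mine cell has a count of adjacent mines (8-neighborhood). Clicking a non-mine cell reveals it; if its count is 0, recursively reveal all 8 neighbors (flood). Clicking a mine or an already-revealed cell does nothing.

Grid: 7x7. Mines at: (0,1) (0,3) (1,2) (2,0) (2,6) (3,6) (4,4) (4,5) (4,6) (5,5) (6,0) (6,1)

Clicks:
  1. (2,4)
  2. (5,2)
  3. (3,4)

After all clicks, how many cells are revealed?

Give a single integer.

Click 1 (2,4) count=0: revealed 9 new [(1,3) (1,4) (1,5) (2,3) (2,4) (2,5) (3,3) (3,4) (3,5)] -> total=9
Click 2 (5,2) count=1: revealed 1 new [(5,2)] -> total=10
Click 3 (3,4) count=2: revealed 0 new [(none)] -> total=10

Answer: 10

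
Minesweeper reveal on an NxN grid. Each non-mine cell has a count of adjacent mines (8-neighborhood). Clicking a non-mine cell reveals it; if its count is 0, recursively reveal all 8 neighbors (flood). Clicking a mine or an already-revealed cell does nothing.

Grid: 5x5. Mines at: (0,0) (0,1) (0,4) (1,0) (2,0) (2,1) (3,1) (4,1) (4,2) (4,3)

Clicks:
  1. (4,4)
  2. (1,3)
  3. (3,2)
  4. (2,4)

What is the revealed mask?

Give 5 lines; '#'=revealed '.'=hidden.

Click 1 (4,4) count=1: revealed 1 new [(4,4)] -> total=1
Click 2 (1,3) count=1: revealed 1 new [(1,3)] -> total=2
Click 3 (3,2) count=5: revealed 1 new [(3,2)] -> total=3
Click 4 (2,4) count=0: revealed 7 new [(1,2) (1,4) (2,2) (2,3) (2,4) (3,3) (3,4)] -> total=10

Answer: .....
..###
..###
..###
....#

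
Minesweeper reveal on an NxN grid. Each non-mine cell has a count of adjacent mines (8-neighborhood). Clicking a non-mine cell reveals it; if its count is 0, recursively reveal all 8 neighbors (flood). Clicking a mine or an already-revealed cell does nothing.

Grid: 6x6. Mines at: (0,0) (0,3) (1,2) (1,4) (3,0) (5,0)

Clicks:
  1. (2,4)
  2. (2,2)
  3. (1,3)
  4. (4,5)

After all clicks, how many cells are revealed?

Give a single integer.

Answer: 21

Derivation:
Click 1 (2,4) count=1: revealed 1 new [(2,4)] -> total=1
Click 2 (2,2) count=1: revealed 1 new [(2,2)] -> total=2
Click 3 (1,3) count=3: revealed 1 new [(1,3)] -> total=3
Click 4 (4,5) count=0: revealed 18 new [(2,1) (2,3) (2,5) (3,1) (3,2) (3,3) (3,4) (3,5) (4,1) (4,2) (4,3) (4,4) (4,5) (5,1) (5,2) (5,3) (5,4) (5,5)] -> total=21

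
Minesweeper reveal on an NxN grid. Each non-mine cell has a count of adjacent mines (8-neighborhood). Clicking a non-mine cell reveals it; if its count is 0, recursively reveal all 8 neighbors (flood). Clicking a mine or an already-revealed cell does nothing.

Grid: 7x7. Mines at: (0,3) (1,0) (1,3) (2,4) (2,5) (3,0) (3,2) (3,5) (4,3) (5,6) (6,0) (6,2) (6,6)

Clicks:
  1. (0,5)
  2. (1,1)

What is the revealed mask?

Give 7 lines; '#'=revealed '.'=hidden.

Click 1 (0,5) count=0: revealed 6 new [(0,4) (0,5) (0,6) (1,4) (1,5) (1,6)] -> total=6
Click 2 (1,1) count=1: revealed 1 new [(1,1)] -> total=7

Answer: ....###
.#..###
.......
.......
.......
.......
.......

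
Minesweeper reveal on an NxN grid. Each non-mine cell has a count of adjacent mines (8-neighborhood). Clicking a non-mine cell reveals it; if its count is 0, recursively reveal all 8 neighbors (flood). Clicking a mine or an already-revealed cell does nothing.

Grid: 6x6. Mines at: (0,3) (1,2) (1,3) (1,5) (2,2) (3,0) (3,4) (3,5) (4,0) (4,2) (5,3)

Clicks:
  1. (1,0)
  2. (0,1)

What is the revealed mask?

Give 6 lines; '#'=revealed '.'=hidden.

Click 1 (1,0) count=0: revealed 6 new [(0,0) (0,1) (1,0) (1,1) (2,0) (2,1)] -> total=6
Click 2 (0,1) count=1: revealed 0 new [(none)] -> total=6

Answer: ##....
##....
##....
......
......
......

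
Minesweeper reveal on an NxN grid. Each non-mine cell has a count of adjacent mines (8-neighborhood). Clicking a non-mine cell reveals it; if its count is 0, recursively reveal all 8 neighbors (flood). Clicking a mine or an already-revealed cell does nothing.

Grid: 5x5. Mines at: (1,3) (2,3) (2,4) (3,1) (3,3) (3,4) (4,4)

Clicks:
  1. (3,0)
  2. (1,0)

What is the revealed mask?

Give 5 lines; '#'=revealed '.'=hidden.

Click 1 (3,0) count=1: revealed 1 new [(3,0)] -> total=1
Click 2 (1,0) count=0: revealed 9 new [(0,0) (0,1) (0,2) (1,0) (1,1) (1,2) (2,0) (2,1) (2,2)] -> total=10

Answer: ###..
###..
###..
#....
.....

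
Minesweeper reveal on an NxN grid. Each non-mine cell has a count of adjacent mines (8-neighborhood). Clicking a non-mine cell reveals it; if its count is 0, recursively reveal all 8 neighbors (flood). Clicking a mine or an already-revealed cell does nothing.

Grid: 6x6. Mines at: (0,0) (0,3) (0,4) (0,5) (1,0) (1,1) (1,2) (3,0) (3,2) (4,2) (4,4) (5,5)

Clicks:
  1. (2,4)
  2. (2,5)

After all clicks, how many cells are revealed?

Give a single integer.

Answer: 9

Derivation:
Click 1 (2,4) count=0: revealed 9 new [(1,3) (1,4) (1,5) (2,3) (2,4) (2,5) (3,3) (3,4) (3,5)] -> total=9
Click 2 (2,5) count=0: revealed 0 new [(none)] -> total=9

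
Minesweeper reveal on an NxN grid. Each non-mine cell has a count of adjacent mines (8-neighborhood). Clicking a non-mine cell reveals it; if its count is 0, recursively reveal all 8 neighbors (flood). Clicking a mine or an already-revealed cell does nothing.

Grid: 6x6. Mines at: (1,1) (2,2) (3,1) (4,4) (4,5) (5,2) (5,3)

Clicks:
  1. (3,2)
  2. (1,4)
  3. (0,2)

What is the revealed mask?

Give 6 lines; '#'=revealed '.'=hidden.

Click 1 (3,2) count=2: revealed 1 new [(3,2)] -> total=1
Click 2 (1,4) count=0: revealed 14 new [(0,2) (0,3) (0,4) (0,5) (1,2) (1,3) (1,4) (1,5) (2,3) (2,4) (2,5) (3,3) (3,4) (3,5)] -> total=15
Click 3 (0,2) count=1: revealed 0 new [(none)] -> total=15

Answer: ..####
..####
...###
..####
......
......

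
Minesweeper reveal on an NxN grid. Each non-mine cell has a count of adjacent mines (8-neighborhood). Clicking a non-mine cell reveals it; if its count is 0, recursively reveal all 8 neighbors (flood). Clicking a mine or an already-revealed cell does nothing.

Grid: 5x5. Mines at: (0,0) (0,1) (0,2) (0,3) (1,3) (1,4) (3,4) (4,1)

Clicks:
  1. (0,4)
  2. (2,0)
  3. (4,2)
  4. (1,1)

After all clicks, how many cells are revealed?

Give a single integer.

Answer: 11

Derivation:
Click 1 (0,4) count=3: revealed 1 new [(0,4)] -> total=1
Click 2 (2,0) count=0: revealed 9 new [(1,0) (1,1) (1,2) (2,0) (2,1) (2,2) (3,0) (3,1) (3,2)] -> total=10
Click 3 (4,2) count=1: revealed 1 new [(4,2)] -> total=11
Click 4 (1,1) count=3: revealed 0 new [(none)] -> total=11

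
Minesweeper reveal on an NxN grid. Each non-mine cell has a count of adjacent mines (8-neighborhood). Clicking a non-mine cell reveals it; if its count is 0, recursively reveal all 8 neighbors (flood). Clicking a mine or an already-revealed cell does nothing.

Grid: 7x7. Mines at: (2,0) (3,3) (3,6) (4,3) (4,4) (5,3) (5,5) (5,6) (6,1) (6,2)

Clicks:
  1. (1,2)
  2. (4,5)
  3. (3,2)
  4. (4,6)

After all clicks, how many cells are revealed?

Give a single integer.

Click 1 (1,2) count=0: revealed 20 new [(0,0) (0,1) (0,2) (0,3) (0,4) (0,5) (0,6) (1,0) (1,1) (1,2) (1,3) (1,4) (1,5) (1,6) (2,1) (2,2) (2,3) (2,4) (2,5) (2,6)] -> total=20
Click 2 (4,5) count=4: revealed 1 new [(4,5)] -> total=21
Click 3 (3,2) count=2: revealed 1 new [(3,2)] -> total=22
Click 4 (4,6) count=3: revealed 1 new [(4,6)] -> total=23

Answer: 23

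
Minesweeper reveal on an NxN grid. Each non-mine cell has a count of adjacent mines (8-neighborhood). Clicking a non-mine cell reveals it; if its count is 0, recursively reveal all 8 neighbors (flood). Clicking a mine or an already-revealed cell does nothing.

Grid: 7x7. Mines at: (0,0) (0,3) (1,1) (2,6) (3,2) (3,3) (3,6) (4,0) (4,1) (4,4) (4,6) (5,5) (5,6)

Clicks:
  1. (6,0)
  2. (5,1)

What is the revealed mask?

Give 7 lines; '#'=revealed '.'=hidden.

Click 1 (6,0) count=0: revealed 10 new [(5,0) (5,1) (5,2) (5,3) (5,4) (6,0) (6,1) (6,2) (6,3) (6,4)] -> total=10
Click 2 (5,1) count=2: revealed 0 new [(none)] -> total=10

Answer: .......
.......
.......
.......
.......
#####..
#####..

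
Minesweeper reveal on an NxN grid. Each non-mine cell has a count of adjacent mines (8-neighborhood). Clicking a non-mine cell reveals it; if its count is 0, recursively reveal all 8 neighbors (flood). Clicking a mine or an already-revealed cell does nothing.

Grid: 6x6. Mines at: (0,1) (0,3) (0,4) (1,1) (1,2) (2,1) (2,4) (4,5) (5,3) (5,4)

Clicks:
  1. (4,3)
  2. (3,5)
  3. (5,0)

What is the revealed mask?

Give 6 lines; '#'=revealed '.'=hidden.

Click 1 (4,3) count=2: revealed 1 new [(4,3)] -> total=1
Click 2 (3,5) count=2: revealed 1 new [(3,5)] -> total=2
Click 3 (5,0) count=0: revealed 9 new [(3,0) (3,1) (3,2) (4,0) (4,1) (4,2) (5,0) (5,1) (5,2)] -> total=11

Answer: ......
......
......
###..#
####..
###...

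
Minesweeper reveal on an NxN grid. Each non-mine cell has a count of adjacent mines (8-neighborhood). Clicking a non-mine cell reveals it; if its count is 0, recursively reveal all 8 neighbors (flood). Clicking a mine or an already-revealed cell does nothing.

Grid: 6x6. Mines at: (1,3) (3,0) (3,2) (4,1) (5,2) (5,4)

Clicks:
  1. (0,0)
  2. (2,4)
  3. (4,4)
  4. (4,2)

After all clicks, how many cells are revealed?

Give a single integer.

Answer: 12

Derivation:
Click 1 (0,0) count=0: revealed 9 new [(0,0) (0,1) (0,2) (1,0) (1,1) (1,2) (2,0) (2,1) (2,2)] -> total=9
Click 2 (2,4) count=1: revealed 1 new [(2,4)] -> total=10
Click 3 (4,4) count=1: revealed 1 new [(4,4)] -> total=11
Click 4 (4,2) count=3: revealed 1 new [(4,2)] -> total=12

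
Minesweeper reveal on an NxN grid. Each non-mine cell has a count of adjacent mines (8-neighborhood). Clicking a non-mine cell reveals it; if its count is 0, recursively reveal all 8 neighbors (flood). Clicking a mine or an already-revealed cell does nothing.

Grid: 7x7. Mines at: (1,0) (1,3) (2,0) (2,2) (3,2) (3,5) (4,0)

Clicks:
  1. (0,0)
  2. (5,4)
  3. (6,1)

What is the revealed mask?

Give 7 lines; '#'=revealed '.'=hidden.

Answer: #......
.......
.......
.......
.######
#######
#######

Derivation:
Click 1 (0,0) count=1: revealed 1 new [(0,0)] -> total=1
Click 2 (5,4) count=0: revealed 20 new [(4,1) (4,2) (4,3) (4,4) (4,5) (4,6) (5,0) (5,1) (5,2) (5,3) (5,4) (5,5) (5,6) (6,0) (6,1) (6,2) (6,3) (6,4) (6,5) (6,6)] -> total=21
Click 3 (6,1) count=0: revealed 0 new [(none)] -> total=21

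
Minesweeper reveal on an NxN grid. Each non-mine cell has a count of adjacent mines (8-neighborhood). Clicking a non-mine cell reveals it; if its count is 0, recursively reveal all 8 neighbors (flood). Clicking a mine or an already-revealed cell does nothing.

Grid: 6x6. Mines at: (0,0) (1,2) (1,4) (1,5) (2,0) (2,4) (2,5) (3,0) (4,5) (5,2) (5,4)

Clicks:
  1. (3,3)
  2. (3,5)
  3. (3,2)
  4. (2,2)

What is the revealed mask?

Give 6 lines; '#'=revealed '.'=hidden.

Click 1 (3,3) count=1: revealed 1 new [(3,3)] -> total=1
Click 2 (3,5) count=3: revealed 1 new [(3,5)] -> total=2
Click 3 (3,2) count=0: revealed 8 new [(2,1) (2,2) (2,3) (3,1) (3,2) (4,1) (4,2) (4,3)] -> total=10
Click 4 (2,2) count=1: revealed 0 new [(none)] -> total=10

Answer: ......
......
.###..
.###.#
.###..
......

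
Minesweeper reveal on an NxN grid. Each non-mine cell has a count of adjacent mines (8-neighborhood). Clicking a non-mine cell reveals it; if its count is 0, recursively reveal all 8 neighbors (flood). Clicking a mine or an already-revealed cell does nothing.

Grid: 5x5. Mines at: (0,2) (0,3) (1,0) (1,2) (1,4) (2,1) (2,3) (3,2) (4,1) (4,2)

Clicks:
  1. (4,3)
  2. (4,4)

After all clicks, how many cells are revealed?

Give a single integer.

Click 1 (4,3) count=2: revealed 1 new [(4,3)] -> total=1
Click 2 (4,4) count=0: revealed 3 new [(3,3) (3,4) (4,4)] -> total=4

Answer: 4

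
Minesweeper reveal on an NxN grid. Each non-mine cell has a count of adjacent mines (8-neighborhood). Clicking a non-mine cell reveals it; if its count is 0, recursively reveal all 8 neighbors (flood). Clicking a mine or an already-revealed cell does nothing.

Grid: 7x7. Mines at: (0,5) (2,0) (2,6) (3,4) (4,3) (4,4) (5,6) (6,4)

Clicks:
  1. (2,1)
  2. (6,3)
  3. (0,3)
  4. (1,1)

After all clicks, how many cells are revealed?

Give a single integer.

Click 1 (2,1) count=1: revealed 1 new [(2,1)] -> total=1
Click 2 (6,3) count=1: revealed 1 new [(6,3)] -> total=2
Click 3 (0,3) count=0: revealed 16 new [(0,0) (0,1) (0,2) (0,3) (0,4) (1,0) (1,1) (1,2) (1,3) (1,4) (2,2) (2,3) (2,4) (3,1) (3,2) (3,3)] -> total=18
Click 4 (1,1) count=1: revealed 0 new [(none)] -> total=18

Answer: 18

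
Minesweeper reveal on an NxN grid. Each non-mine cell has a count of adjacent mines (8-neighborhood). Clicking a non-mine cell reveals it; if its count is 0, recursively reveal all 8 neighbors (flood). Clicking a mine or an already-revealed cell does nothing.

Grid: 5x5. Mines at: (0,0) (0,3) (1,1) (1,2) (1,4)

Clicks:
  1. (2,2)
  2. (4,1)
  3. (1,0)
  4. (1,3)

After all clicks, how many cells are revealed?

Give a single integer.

Answer: 17

Derivation:
Click 1 (2,2) count=2: revealed 1 new [(2,2)] -> total=1
Click 2 (4,1) count=0: revealed 14 new [(2,0) (2,1) (2,3) (2,4) (3,0) (3,1) (3,2) (3,3) (3,4) (4,0) (4,1) (4,2) (4,3) (4,4)] -> total=15
Click 3 (1,0) count=2: revealed 1 new [(1,0)] -> total=16
Click 4 (1,3) count=3: revealed 1 new [(1,3)] -> total=17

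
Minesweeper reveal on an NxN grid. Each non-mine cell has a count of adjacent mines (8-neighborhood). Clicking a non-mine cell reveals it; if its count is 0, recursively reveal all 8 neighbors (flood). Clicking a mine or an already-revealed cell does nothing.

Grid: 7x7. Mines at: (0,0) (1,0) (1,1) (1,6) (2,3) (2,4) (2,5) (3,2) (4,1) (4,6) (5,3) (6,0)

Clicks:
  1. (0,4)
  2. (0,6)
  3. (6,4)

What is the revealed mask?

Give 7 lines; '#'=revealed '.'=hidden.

Answer: ..#####
..####.
.......
.......
.......
.......
....#..

Derivation:
Click 1 (0,4) count=0: revealed 8 new [(0,2) (0,3) (0,4) (0,5) (1,2) (1,3) (1,4) (1,5)] -> total=8
Click 2 (0,6) count=1: revealed 1 new [(0,6)] -> total=9
Click 3 (6,4) count=1: revealed 1 new [(6,4)] -> total=10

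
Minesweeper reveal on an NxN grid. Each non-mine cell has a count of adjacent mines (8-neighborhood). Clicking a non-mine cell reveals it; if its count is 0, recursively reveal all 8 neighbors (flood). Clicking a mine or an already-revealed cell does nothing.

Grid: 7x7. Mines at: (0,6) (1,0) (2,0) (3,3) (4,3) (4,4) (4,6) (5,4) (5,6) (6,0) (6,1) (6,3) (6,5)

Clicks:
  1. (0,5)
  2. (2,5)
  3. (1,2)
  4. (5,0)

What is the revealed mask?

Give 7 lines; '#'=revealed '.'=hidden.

Answer: .#####.
.######
.######
....###
.......
#......
.......

Derivation:
Click 1 (0,5) count=1: revealed 1 new [(0,5)] -> total=1
Click 2 (2,5) count=0: revealed 19 new [(0,1) (0,2) (0,3) (0,4) (1,1) (1,2) (1,3) (1,4) (1,5) (1,6) (2,1) (2,2) (2,3) (2,4) (2,5) (2,6) (3,4) (3,5) (3,6)] -> total=20
Click 3 (1,2) count=0: revealed 0 new [(none)] -> total=20
Click 4 (5,0) count=2: revealed 1 new [(5,0)] -> total=21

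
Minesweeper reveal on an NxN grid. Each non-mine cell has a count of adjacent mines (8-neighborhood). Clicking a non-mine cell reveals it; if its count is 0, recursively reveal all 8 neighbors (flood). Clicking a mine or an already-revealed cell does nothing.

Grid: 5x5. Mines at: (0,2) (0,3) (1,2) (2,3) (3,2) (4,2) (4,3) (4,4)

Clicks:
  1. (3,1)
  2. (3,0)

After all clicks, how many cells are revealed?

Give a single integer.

Click 1 (3,1) count=2: revealed 1 new [(3,1)] -> total=1
Click 2 (3,0) count=0: revealed 9 new [(0,0) (0,1) (1,0) (1,1) (2,0) (2,1) (3,0) (4,0) (4,1)] -> total=10

Answer: 10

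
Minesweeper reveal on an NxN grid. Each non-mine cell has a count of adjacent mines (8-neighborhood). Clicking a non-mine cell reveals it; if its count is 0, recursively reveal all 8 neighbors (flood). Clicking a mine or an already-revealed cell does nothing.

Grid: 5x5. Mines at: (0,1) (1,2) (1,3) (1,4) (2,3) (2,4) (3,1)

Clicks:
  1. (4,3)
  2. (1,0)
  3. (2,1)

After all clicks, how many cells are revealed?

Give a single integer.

Answer: 8

Derivation:
Click 1 (4,3) count=0: revealed 6 new [(3,2) (3,3) (3,4) (4,2) (4,3) (4,4)] -> total=6
Click 2 (1,0) count=1: revealed 1 new [(1,0)] -> total=7
Click 3 (2,1) count=2: revealed 1 new [(2,1)] -> total=8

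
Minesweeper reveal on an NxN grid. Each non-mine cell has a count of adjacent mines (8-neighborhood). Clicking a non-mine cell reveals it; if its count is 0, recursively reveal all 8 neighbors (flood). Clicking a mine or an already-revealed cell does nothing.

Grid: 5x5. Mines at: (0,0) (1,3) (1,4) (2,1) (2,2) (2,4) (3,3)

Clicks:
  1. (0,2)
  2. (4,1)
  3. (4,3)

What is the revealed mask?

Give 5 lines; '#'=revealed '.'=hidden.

Answer: ..#..
.....
.....
###..
####.

Derivation:
Click 1 (0,2) count=1: revealed 1 new [(0,2)] -> total=1
Click 2 (4,1) count=0: revealed 6 new [(3,0) (3,1) (3,2) (4,0) (4,1) (4,2)] -> total=7
Click 3 (4,3) count=1: revealed 1 new [(4,3)] -> total=8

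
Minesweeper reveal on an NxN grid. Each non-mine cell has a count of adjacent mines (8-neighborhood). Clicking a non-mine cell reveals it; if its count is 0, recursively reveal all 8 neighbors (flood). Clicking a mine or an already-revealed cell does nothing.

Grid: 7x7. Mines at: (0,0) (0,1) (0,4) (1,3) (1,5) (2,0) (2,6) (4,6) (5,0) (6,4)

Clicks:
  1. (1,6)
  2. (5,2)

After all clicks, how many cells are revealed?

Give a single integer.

Answer: 24

Derivation:
Click 1 (1,6) count=2: revealed 1 new [(1,6)] -> total=1
Click 2 (5,2) count=0: revealed 23 new [(2,1) (2,2) (2,3) (2,4) (2,5) (3,1) (3,2) (3,3) (3,4) (3,5) (4,1) (4,2) (4,3) (4,4) (4,5) (5,1) (5,2) (5,3) (5,4) (5,5) (6,1) (6,2) (6,3)] -> total=24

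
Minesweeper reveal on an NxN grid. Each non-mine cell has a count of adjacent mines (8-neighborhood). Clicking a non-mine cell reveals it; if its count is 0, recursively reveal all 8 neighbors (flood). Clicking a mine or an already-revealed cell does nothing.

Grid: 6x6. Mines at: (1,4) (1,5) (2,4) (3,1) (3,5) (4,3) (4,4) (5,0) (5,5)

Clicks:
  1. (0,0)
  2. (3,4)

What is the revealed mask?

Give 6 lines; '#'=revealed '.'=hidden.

Click 1 (0,0) count=0: revealed 12 new [(0,0) (0,1) (0,2) (0,3) (1,0) (1,1) (1,2) (1,3) (2,0) (2,1) (2,2) (2,3)] -> total=12
Click 2 (3,4) count=4: revealed 1 new [(3,4)] -> total=13

Answer: ####..
####..
####..
....#.
......
......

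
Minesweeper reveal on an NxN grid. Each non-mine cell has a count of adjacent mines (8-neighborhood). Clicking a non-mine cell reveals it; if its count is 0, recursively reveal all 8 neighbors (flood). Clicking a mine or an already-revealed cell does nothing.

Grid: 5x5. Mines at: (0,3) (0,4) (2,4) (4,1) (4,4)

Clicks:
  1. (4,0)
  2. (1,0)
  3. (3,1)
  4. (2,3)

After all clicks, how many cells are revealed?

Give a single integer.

Answer: 16

Derivation:
Click 1 (4,0) count=1: revealed 1 new [(4,0)] -> total=1
Click 2 (1,0) count=0: revealed 15 new [(0,0) (0,1) (0,2) (1,0) (1,1) (1,2) (1,3) (2,0) (2,1) (2,2) (2,3) (3,0) (3,1) (3,2) (3,3)] -> total=16
Click 3 (3,1) count=1: revealed 0 new [(none)] -> total=16
Click 4 (2,3) count=1: revealed 0 new [(none)] -> total=16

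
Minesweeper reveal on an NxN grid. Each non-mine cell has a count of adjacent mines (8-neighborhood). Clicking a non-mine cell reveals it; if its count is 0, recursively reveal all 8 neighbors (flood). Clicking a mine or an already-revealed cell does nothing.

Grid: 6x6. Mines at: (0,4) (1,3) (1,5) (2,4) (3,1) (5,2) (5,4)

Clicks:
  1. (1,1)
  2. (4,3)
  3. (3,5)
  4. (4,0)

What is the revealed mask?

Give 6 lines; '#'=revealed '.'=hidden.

Answer: ###...
###...
###...
.....#
#..#..
......

Derivation:
Click 1 (1,1) count=0: revealed 9 new [(0,0) (0,1) (0,2) (1,0) (1,1) (1,2) (2,0) (2,1) (2,2)] -> total=9
Click 2 (4,3) count=2: revealed 1 new [(4,3)] -> total=10
Click 3 (3,5) count=1: revealed 1 new [(3,5)] -> total=11
Click 4 (4,0) count=1: revealed 1 new [(4,0)] -> total=12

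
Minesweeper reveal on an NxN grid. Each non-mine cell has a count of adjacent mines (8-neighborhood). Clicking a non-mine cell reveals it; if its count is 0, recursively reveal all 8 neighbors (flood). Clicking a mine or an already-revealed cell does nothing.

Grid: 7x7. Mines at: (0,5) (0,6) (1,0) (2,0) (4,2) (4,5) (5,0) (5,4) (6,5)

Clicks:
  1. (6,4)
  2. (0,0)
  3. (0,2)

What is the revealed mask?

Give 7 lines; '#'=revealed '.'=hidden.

Click 1 (6,4) count=2: revealed 1 new [(6,4)] -> total=1
Click 2 (0,0) count=1: revealed 1 new [(0,0)] -> total=2
Click 3 (0,2) count=0: revealed 22 new [(0,1) (0,2) (0,3) (0,4) (1,1) (1,2) (1,3) (1,4) (1,5) (1,6) (2,1) (2,2) (2,3) (2,4) (2,5) (2,6) (3,1) (3,2) (3,3) (3,4) (3,5) (3,6)] -> total=24

Answer: #####..
.######
.######
.######
.......
.......
....#..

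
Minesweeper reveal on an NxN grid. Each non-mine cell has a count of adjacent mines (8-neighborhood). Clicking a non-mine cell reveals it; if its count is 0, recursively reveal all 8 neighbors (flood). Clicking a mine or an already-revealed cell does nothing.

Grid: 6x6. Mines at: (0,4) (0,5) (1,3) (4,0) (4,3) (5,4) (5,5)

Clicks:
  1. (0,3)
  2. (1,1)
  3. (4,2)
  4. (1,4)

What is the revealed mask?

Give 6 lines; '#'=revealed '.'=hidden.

Click 1 (0,3) count=2: revealed 1 new [(0,3)] -> total=1
Click 2 (1,1) count=0: revealed 12 new [(0,0) (0,1) (0,2) (1,0) (1,1) (1,2) (2,0) (2,1) (2,2) (3,0) (3,1) (3,2)] -> total=13
Click 3 (4,2) count=1: revealed 1 new [(4,2)] -> total=14
Click 4 (1,4) count=3: revealed 1 new [(1,4)] -> total=15

Answer: ####..
###.#.
###...
###...
..#...
......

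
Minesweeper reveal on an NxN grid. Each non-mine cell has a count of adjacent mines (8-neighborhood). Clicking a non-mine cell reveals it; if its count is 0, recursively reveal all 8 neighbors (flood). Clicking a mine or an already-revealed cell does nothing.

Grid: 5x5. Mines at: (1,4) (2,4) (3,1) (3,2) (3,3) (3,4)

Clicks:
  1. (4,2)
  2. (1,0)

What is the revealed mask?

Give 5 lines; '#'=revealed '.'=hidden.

Click 1 (4,2) count=3: revealed 1 new [(4,2)] -> total=1
Click 2 (1,0) count=0: revealed 12 new [(0,0) (0,1) (0,2) (0,3) (1,0) (1,1) (1,2) (1,3) (2,0) (2,1) (2,2) (2,3)] -> total=13

Answer: ####.
####.
####.
.....
..#..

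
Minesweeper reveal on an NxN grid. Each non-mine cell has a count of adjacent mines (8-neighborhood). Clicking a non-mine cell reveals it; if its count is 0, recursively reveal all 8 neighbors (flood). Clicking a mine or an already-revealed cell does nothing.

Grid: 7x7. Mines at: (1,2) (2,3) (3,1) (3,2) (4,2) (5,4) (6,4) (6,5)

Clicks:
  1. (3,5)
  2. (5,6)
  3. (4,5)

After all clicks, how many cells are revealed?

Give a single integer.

Answer: 19

Derivation:
Click 1 (3,5) count=0: revealed 19 new [(0,3) (0,4) (0,5) (0,6) (1,3) (1,4) (1,5) (1,6) (2,4) (2,5) (2,6) (3,4) (3,5) (3,6) (4,4) (4,5) (4,6) (5,5) (5,6)] -> total=19
Click 2 (5,6) count=1: revealed 0 new [(none)] -> total=19
Click 3 (4,5) count=1: revealed 0 new [(none)] -> total=19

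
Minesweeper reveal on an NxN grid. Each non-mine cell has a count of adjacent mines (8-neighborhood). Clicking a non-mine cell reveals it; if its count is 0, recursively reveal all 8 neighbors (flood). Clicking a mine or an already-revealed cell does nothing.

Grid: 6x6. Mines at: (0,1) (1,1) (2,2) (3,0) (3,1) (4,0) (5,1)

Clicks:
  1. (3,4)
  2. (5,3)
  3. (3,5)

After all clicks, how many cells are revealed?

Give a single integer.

Click 1 (3,4) count=0: revealed 23 new [(0,2) (0,3) (0,4) (0,5) (1,2) (1,3) (1,4) (1,5) (2,3) (2,4) (2,5) (3,2) (3,3) (3,4) (3,5) (4,2) (4,3) (4,4) (4,5) (5,2) (5,3) (5,4) (5,5)] -> total=23
Click 2 (5,3) count=0: revealed 0 new [(none)] -> total=23
Click 3 (3,5) count=0: revealed 0 new [(none)] -> total=23

Answer: 23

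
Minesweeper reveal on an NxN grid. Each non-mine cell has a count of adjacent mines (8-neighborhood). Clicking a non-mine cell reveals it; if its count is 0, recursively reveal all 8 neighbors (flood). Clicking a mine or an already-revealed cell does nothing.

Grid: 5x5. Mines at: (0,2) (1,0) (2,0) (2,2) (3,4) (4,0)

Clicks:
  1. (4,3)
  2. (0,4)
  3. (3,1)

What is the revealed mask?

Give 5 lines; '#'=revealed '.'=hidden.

Answer: ...##
...##
...##
.#...
...#.

Derivation:
Click 1 (4,3) count=1: revealed 1 new [(4,3)] -> total=1
Click 2 (0,4) count=0: revealed 6 new [(0,3) (0,4) (1,3) (1,4) (2,3) (2,4)] -> total=7
Click 3 (3,1) count=3: revealed 1 new [(3,1)] -> total=8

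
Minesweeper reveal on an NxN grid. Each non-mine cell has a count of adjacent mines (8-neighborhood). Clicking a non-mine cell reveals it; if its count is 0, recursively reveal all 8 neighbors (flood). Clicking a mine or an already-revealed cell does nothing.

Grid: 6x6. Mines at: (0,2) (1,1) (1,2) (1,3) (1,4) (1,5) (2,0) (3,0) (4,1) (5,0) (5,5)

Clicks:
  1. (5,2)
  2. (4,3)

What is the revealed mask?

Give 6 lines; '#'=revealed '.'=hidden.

Answer: ......
......
..####
..####
..####
..###.

Derivation:
Click 1 (5,2) count=1: revealed 1 new [(5,2)] -> total=1
Click 2 (4,3) count=0: revealed 14 new [(2,2) (2,3) (2,4) (2,5) (3,2) (3,3) (3,4) (3,5) (4,2) (4,3) (4,4) (4,5) (5,3) (5,4)] -> total=15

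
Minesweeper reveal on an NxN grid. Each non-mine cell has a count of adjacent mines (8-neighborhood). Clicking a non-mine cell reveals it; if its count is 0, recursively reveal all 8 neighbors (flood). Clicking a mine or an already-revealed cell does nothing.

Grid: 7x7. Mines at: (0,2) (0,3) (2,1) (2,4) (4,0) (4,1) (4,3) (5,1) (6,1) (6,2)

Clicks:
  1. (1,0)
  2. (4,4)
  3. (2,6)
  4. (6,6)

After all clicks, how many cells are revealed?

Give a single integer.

Answer: 23

Derivation:
Click 1 (1,0) count=1: revealed 1 new [(1,0)] -> total=1
Click 2 (4,4) count=1: revealed 1 new [(4,4)] -> total=2
Click 3 (2,6) count=0: revealed 21 new [(0,4) (0,5) (0,6) (1,4) (1,5) (1,6) (2,5) (2,6) (3,4) (3,5) (3,6) (4,5) (4,6) (5,3) (5,4) (5,5) (5,6) (6,3) (6,4) (6,5) (6,6)] -> total=23
Click 4 (6,6) count=0: revealed 0 new [(none)] -> total=23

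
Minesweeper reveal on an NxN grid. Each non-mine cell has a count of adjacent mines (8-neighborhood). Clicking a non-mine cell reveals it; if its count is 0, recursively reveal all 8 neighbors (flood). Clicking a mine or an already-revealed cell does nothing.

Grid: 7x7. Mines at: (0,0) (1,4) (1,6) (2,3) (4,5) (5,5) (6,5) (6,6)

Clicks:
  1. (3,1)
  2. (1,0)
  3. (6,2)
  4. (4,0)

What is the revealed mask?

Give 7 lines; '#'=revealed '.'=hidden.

Click 1 (3,1) count=0: revealed 26 new [(1,0) (1,1) (1,2) (2,0) (2,1) (2,2) (3,0) (3,1) (3,2) (3,3) (3,4) (4,0) (4,1) (4,2) (4,3) (4,4) (5,0) (5,1) (5,2) (5,3) (5,4) (6,0) (6,1) (6,2) (6,3) (6,4)] -> total=26
Click 2 (1,0) count=1: revealed 0 new [(none)] -> total=26
Click 3 (6,2) count=0: revealed 0 new [(none)] -> total=26
Click 4 (4,0) count=0: revealed 0 new [(none)] -> total=26

Answer: .......
###....
###....
#####..
#####..
#####..
#####..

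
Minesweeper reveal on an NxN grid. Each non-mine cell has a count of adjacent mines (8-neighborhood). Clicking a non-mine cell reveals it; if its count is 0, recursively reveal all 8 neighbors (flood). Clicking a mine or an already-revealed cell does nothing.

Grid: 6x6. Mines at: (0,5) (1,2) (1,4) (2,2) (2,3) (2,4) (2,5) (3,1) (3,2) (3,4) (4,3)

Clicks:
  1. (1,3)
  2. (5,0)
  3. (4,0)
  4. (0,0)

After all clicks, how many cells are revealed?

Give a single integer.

Click 1 (1,3) count=5: revealed 1 new [(1,3)] -> total=1
Click 2 (5,0) count=0: revealed 6 new [(4,0) (4,1) (4,2) (5,0) (5,1) (5,2)] -> total=7
Click 3 (4,0) count=1: revealed 0 new [(none)] -> total=7
Click 4 (0,0) count=0: revealed 6 new [(0,0) (0,1) (1,0) (1,1) (2,0) (2,1)] -> total=13

Answer: 13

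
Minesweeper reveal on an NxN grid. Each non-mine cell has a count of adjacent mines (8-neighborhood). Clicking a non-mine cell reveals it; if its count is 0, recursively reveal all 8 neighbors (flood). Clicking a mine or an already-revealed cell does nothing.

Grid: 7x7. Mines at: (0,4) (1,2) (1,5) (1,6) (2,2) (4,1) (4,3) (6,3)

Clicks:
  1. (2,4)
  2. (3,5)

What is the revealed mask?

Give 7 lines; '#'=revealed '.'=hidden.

Click 1 (2,4) count=1: revealed 1 new [(2,4)] -> total=1
Click 2 (3,5) count=0: revealed 14 new [(2,5) (2,6) (3,4) (3,5) (3,6) (4,4) (4,5) (4,6) (5,4) (5,5) (5,6) (6,4) (6,5) (6,6)] -> total=15

Answer: .......
.......
....###
....###
....###
....###
....###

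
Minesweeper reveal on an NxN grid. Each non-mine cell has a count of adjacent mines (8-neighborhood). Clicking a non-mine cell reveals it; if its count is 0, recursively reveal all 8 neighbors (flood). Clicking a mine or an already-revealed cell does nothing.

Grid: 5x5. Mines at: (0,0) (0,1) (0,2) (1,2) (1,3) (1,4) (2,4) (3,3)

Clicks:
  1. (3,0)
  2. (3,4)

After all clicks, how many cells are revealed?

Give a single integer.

Answer: 12

Derivation:
Click 1 (3,0) count=0: revealed 11 new [(1,0) (1,1) (2,0) (2,1) (2,2) (3,0) (3,1) (3,2) (4,0) (4,1) (4,2)] -> total=11
Click 2 (3,4) count=2: revealed 1 new [(3,4)] -> total=12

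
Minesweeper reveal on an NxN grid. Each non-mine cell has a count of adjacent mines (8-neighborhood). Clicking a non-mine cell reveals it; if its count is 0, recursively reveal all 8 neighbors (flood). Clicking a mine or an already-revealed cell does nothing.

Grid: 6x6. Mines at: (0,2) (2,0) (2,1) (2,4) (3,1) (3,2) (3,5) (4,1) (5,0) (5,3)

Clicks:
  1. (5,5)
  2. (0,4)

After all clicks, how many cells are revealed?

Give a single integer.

Answer: 10

Derivation:
Click 1 (5,5) count=0: revealed 4 new [(4,4) (4,5) (5,4) (5,5)] -> total=4
Click 2 (0,4) count=0: revealed 6 new [(0,3) (0,4) (0,5) (1,3) (1,4) (1,5)] -> total=10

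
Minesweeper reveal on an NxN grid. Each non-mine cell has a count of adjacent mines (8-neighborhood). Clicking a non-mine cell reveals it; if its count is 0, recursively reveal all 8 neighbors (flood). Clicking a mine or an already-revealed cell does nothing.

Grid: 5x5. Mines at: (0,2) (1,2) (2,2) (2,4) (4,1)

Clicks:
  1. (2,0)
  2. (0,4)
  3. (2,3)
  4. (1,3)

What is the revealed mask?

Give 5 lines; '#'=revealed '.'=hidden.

Answer: ##.##
##.##
##.#.
##...
.....

Derivation:
Click 1 (2,0) count=0: revealed 8 new [(0,0) (0,1) (1,0) (1,1) (2,0) (2,1) (3,0) (3,1)] -> total=8
Click 2 (0,4) count=0: revealed 4 new [(0,3) (0,4) (1,3) (1,4)] -> total=12
Click 3 (2,3) count=3: revealed 1 new [(2,3)] -> total=13
Click 4 (1,3) count=4: revealed 0 new [(none)] -> total=13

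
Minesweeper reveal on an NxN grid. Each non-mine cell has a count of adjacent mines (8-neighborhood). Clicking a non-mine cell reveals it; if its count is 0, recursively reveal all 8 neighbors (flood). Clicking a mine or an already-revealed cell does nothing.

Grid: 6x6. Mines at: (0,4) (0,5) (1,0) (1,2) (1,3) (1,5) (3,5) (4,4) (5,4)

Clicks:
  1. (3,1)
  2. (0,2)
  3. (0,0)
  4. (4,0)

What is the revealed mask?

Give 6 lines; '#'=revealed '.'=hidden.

Answer: #.#...
......
####..
####..
####..
####..

Derivation:
Click 1 (3,1) count=0: revealed 16 new [(2,0) (2,1) (2,2) (2,3) (3,0) (3,1) (3,2) (3,3) (4,0) (4,1) (4,2) (4,3) (5,0) (5,1) (5,2) (5,3)] -> total=16
Click 2 (0,2) count=2: revealed 1 new [(0,2)] -> total=17
Click 3 (0,0) count=1: revealed 1 new [(0,0)] -> total=18
Click 4 (4,0) count=0: revealed 0 new [(none)] -> total=18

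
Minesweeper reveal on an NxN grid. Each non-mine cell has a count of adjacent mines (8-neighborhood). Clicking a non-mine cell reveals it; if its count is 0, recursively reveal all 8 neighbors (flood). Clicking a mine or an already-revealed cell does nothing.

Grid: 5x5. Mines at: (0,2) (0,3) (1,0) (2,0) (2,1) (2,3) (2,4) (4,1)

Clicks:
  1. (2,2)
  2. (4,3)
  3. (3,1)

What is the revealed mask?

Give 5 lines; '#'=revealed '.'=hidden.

Click 1 (2,2) count=2: revealed 1 new [(2,2)] -> total=1
Click 2 (4,3) count=0: revealed 6 new [(3,2) (3,3) (3,4) (4,2) (4,3) (4,4)] -> total=7
Click 3 (3,1) count=3: revealed 1 new [(3,1)] -> total=8

Answer: .....
.....
..#..
.####
..###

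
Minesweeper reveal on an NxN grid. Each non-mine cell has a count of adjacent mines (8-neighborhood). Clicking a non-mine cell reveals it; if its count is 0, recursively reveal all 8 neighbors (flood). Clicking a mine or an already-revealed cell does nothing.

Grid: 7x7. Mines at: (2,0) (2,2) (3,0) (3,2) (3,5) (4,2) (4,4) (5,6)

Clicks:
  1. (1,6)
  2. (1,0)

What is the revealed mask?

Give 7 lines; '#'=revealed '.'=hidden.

Answer: #######
#######
...####
.......
.......
.......
.......

Derivation:
Click 1 (1,6) count=0: revealed 18 new [(0,0) (0,1) (0,2) (0,3) (0,4) (0,5) (0,6) (1,0) (1,1) (1,2) (1,3) (1,4) (1,5) (1,6) (2,3) (2,4) (2,5) (2,6)] -> total=18
Click 2 (1,0) count=1: revealed 0 new [(none)] -> total=18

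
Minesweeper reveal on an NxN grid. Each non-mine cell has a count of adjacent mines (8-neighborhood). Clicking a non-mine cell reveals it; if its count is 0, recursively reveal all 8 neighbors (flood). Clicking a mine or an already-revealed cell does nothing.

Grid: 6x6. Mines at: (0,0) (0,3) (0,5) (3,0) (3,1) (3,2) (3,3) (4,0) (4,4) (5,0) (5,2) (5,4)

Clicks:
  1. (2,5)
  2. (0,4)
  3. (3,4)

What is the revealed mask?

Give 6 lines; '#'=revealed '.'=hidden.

Click 1 (2,5) count=0: revealed 6 new [(1,4) (1,5) (2,4) (2,5) (3,4) (3,5)] -> total=6
Click 2 (0,4) count=2: revealed 1 new [(0,4)] -> total=7
Click 3 (3,4) count=2: revealed 0 new [(none)] -> total=7

Answer: ....#.
....##
....##
....##
......
......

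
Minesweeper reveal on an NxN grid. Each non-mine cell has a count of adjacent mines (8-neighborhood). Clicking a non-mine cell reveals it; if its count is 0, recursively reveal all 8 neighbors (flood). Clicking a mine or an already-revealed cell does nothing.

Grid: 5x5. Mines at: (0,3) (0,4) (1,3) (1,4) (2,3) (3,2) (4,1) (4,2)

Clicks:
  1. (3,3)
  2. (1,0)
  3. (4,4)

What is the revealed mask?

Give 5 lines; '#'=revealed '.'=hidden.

Answer: ###..
###..
###..
##.##
...##

Derivation:
Click 1 (3,3) count=3: revealed 1 new [(3,3)] -> total=1
Click 2 (1,0) count=0: revealed 11 new [(0,0) (0,1) (0,2) (1,0) (1,1) (1,2) (2,0) (2,1) (2,2) (3,0) (3,1)] -> total=12
Click 3 (4,4) count=0: revealed 3 new [(3,4) (4,3) (4,4)] -> total=15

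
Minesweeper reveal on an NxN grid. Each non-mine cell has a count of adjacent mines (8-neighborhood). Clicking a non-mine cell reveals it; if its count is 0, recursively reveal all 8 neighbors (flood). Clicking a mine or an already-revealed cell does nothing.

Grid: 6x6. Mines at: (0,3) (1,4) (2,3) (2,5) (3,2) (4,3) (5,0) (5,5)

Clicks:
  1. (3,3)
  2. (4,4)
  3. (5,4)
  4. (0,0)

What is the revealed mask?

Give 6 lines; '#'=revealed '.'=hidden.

Click 1 (3,3) count=3: revealed 1 new [(3,3)] -> total=1
Click 2 (4,4) count=2: revealed 1 new [(4,4)] -> total=2
Click 3 (5,4) count=2: revealed 1 new [(5,4)] -> total=3
Click 4 (0,0) count=0: revealed 13 new [(0,0) (0,1) (0,2) (1,0) (1,1) (1,2) (2,0) (2,1) (2,2) (3,0) (3,1) (4,0) (4,1)] -> total=16

Answer: ###...
###...
###...
##.#..
##..#.
....#.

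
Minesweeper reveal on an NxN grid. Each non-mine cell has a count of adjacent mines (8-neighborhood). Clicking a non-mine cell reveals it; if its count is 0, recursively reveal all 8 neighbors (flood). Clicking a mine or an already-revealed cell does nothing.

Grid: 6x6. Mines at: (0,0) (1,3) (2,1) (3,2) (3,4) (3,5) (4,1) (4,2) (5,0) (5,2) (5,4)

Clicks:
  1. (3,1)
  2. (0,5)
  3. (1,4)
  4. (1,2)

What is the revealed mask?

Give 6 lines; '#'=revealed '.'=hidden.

Answer: ....##
..#.##
....##
.#....
......
......

Derivation:
Click 1 (3,1) count=4: revealed 1 new [(3,1)] -> total=1
Click 2 (0,5) count=0: revealed 6 new [(0,4) (0,5) (1,4) (1,5) (2,4) (2,5)] -> total=7
Click 3 (1,4) count=1: revealed 0 new [(none)] -> total=7
Click 4 (1,2) count=2: revealed 1 new [(1,2)] -> total=8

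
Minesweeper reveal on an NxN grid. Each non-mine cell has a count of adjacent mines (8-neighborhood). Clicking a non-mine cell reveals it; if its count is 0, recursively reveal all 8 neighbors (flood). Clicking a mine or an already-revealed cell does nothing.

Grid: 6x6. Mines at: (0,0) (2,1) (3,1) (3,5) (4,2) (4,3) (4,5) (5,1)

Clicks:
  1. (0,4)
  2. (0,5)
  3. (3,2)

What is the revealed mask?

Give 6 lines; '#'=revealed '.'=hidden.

Answer: .#####
.#####
..####
..###.
......
......

Derivation:
Click 1 (0,4) count=0: revealed 17 new [(0,1) (0,2) (0,3) (0,4) (0,5) (1,1) (1,2) (1,3) (1,4) (1,5) (2,2) (2,3) (2,4) (2,5) (3,2) (3,3) (3,4)] -> total=17
Click 2 (0,5) count=0: revealed 0 new [(none)] -> total=17
Click 3 (3,2) count=4: revealed 0 new [(none)] -> total=17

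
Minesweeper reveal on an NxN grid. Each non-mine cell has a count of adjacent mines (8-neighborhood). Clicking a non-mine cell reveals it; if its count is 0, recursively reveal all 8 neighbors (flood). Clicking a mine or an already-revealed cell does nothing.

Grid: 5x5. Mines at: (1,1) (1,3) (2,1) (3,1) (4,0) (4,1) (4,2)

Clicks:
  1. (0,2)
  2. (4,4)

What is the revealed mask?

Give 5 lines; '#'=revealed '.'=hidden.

Click 1 (0,2) count=2: revealed 1 new [(0,2)] -> total=1
Click 2 (4,4) count=0: revealed 6 new [(2,3) (2,4) (3,3) (3,4) (4,3) (4,4)] -> total=7

Answer: ..#..
.....
...##
...##
...##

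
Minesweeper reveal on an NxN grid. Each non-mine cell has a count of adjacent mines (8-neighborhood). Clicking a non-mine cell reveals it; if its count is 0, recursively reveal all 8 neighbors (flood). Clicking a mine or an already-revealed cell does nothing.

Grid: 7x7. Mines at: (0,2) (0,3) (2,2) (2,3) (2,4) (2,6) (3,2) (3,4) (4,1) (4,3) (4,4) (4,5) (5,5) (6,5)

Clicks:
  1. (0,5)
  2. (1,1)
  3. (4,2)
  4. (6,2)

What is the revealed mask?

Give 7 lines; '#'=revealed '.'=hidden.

Answer: ....###
.#..###
.......
.......
..#....
#####..
#####..

Derivation:
Click 1 (0,5) count=0: revealed 6 new [(0,4) (0,5) (0,6) (1,4) (1,5) (1,6)] -> total=6
Click 2 (1,1) count=2: revealed 1 new [(1,1)] -> total=7
Click 3 (4,2) count=3: revealed 1 new [(4,2)] -> total=8
Click 4 (6,2) count=0: revealed 10 new [(5,0) (5,1) (5,2) (5,3) (5,4) (6,0) (6,1) (6,2) (6,3) (6,4)] -> total=18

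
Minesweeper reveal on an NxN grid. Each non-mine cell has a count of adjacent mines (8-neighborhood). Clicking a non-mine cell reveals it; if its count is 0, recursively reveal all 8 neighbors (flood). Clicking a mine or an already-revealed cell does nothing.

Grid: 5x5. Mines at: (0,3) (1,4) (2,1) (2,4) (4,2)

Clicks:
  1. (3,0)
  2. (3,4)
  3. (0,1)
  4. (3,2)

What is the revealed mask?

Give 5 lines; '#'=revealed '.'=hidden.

Answer: ###..
###..
.....
#.#.#
.....

Derivation:
Click 1 (3,0) count=1: revealed 1 new [(3,0)] -> total=1
Click 2 (3,4) count=1: revealed 1 new [(3,4)] -> total=2
Click 3 (0,1) count=0: revealed 6 new [(0,0) (0,1) (0,2) (1,0) (1,1) (1,2)] -> total=8
Click 4 (3,2) count=2: revealed 1 new [(3,2)] -> total=9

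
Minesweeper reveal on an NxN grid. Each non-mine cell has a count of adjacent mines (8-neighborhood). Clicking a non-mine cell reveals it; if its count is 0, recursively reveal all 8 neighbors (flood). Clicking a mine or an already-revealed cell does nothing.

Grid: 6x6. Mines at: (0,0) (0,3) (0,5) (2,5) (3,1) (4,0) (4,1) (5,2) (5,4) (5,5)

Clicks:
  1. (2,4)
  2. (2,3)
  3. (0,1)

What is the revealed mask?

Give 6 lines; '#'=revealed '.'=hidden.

Answer: .#....
..###.
..###.
..###.
..###.
......

Derivation:
Click 1 (2,4) count=1: revealed 1 new [(2,4)] -> total=1
Click 2 (2,3) count=0: revealed 11 new [(1,2) (1,3) (1,4) (2,2) (2,3) (3,2) (3,3) (3,4) (4,2) (4,3) (4,4)] -> total=12
Click 3 (0,1) count=1: revealed 1 new [(0,1)] -> total=13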